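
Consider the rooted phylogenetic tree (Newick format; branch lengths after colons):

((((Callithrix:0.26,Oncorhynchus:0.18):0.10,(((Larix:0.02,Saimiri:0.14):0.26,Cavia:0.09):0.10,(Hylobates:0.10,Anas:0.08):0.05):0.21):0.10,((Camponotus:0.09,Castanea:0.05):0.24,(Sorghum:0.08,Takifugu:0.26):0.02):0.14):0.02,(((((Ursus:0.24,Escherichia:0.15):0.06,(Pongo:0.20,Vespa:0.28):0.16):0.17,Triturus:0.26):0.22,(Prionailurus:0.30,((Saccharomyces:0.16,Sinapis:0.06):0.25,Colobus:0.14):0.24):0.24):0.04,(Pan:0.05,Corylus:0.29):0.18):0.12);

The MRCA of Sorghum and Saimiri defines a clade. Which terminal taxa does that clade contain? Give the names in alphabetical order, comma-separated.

Tracing Sorghum: it sits inside (Sorghum,Takifugu).
Tracing Saimiri: it sits inside (Larix,Saimiri).
The smallest clade enclosing both is (((Callithrix,Oncorhynchus),(((Larix,Saimiri),Cavia),(Hylobates,Anas))),((Camponotus,Castanea),(Sorghum,Takifugu))); the answer is its 11 terminal taxa in alphabetical order.

Anas, Callithrix, Camponotus, Castanea, Cavia, Hylobates, Larix, Oncorhynchus, Saimiri, Sorghum, Takifugu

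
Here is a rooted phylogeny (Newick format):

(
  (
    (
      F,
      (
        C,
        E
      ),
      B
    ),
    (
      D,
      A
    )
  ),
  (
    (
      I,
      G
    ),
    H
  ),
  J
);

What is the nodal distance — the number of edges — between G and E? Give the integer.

The MRCA of G and E is the root of the tree.
From G up to that node: 3 branches. From E up to the same node: 4 branches. Total: 3 + 4 = 7.

7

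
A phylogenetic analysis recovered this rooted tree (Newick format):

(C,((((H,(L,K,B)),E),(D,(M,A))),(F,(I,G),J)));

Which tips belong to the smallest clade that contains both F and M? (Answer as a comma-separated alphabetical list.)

Tracing F: it sits inside (F,(I,G),J).
Tracing M: it sits inside (M,A).
The smallest clade enclosing both is ((((H,(L,K,B)),E),(D,(M,A))),(F,(I,G),J)); the answer is its 12 terminal taxa in alphabetical order.

A, B, D, E, F, G, H, I, J, K, L, M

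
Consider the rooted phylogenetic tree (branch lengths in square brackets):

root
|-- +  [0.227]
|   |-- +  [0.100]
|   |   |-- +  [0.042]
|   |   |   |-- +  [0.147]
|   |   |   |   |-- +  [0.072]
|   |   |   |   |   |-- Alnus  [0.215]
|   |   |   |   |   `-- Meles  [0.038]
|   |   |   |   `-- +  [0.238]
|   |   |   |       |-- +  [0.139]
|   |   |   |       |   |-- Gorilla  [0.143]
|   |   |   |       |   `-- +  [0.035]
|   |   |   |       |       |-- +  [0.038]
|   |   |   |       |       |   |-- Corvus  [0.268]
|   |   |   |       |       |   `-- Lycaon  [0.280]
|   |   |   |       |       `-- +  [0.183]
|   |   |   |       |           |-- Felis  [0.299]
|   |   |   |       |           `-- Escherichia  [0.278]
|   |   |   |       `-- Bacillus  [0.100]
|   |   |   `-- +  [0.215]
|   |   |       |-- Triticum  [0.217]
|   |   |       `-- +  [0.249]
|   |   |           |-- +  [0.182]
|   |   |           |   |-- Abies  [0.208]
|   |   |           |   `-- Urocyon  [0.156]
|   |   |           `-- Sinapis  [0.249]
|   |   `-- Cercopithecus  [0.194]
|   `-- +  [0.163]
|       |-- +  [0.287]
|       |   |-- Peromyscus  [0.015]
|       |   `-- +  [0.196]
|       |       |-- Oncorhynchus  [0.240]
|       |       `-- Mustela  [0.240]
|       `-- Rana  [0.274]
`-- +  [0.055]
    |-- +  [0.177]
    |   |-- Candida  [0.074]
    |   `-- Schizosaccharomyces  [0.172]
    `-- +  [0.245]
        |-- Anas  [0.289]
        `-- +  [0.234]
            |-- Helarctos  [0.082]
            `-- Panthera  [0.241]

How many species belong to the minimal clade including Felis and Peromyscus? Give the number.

17

The MRCA of Felis and Peromyscus is the node subtending (((((Alnus,Meles),((Gorilla,((Corvus,Lycaon),(Felis,Escherichia))),Bacillus)),(Triticum,((Abies,Urocyon),Sinapis))),Cercopithecus),((Peromyscus,(Oncorhynchus,Mustela)),Rana)).
That clade contains 17 terminal taxa: Abies, Alnus, Bacillus, Cercopithecus, Corvus, Escherichia, Felis, Gorilla, Lycaon, Meles, Mustela, Oncorhynchus, Peromyscus, Rana, Sinapis, Triticum, Urocyon.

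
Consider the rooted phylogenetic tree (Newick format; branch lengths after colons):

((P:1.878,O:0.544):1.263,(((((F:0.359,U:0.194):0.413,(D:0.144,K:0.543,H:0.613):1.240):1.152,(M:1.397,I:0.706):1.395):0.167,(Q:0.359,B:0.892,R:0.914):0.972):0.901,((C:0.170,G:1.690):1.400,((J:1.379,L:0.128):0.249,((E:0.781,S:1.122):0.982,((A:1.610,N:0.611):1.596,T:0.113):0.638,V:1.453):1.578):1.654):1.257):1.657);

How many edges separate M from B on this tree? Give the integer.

5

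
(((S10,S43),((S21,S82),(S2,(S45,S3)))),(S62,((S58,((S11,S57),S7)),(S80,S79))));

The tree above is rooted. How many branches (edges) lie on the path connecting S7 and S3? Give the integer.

10

The MRCA of S7 and S3 is the root of the tree.
From S7 up to that node: 5 branches. From S3 up to the same node: 5 branches. Total: 5 + 5 = 10.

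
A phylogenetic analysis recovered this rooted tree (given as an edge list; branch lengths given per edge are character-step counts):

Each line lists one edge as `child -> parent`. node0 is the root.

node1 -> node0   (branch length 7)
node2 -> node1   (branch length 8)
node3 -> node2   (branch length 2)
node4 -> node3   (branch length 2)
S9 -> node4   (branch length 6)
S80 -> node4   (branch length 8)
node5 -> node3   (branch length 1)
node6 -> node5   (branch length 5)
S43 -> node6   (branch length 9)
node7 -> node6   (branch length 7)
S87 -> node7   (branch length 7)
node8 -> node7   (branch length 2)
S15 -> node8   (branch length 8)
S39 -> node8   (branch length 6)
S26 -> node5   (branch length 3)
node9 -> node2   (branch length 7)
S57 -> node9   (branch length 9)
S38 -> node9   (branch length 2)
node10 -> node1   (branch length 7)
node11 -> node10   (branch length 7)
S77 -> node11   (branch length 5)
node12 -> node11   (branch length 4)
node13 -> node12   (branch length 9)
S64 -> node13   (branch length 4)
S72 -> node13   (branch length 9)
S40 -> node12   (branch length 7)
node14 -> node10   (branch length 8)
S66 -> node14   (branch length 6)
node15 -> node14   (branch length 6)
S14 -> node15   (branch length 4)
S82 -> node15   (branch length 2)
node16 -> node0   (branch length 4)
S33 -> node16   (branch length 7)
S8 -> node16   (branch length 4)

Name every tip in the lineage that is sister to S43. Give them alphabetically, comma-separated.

S15, S39, S87

S43 attaches to the tree at the node subtending (S43,(S87,(S15,S39))).
The other lineage descending from that same node — the sister group — is (S87,(S15,S39)); its 3 tips in alphabetical order are the answer.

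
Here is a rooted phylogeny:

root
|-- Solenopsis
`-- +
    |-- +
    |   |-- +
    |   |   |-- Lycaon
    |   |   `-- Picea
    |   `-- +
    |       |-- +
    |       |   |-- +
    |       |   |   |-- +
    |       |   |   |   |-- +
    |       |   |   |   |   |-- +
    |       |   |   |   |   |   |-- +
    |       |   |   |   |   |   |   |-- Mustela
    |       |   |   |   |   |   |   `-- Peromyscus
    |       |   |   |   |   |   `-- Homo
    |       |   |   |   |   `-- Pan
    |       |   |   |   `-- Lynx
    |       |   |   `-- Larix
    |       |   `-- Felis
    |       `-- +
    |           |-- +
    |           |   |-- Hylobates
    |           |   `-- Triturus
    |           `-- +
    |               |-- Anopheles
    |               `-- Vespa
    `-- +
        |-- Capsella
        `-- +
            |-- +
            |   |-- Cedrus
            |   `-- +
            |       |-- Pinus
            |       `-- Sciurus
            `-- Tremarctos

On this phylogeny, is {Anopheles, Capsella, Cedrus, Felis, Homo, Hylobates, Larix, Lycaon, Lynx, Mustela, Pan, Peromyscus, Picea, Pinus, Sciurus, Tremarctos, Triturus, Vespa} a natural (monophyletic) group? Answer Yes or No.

Yes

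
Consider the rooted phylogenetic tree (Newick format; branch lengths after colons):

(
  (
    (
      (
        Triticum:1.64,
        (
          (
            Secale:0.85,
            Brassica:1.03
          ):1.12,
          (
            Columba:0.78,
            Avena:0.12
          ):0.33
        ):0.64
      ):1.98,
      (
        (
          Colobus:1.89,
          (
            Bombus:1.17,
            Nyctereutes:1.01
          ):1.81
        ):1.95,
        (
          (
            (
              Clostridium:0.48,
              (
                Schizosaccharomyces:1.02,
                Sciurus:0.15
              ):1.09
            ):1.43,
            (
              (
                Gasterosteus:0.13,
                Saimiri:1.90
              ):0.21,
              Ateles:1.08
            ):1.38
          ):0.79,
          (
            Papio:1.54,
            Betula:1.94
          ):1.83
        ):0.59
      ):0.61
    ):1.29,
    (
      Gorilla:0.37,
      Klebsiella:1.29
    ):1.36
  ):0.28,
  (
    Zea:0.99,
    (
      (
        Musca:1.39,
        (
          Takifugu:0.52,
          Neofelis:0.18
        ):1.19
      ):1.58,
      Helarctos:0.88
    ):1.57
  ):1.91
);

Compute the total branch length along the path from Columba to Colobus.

8.18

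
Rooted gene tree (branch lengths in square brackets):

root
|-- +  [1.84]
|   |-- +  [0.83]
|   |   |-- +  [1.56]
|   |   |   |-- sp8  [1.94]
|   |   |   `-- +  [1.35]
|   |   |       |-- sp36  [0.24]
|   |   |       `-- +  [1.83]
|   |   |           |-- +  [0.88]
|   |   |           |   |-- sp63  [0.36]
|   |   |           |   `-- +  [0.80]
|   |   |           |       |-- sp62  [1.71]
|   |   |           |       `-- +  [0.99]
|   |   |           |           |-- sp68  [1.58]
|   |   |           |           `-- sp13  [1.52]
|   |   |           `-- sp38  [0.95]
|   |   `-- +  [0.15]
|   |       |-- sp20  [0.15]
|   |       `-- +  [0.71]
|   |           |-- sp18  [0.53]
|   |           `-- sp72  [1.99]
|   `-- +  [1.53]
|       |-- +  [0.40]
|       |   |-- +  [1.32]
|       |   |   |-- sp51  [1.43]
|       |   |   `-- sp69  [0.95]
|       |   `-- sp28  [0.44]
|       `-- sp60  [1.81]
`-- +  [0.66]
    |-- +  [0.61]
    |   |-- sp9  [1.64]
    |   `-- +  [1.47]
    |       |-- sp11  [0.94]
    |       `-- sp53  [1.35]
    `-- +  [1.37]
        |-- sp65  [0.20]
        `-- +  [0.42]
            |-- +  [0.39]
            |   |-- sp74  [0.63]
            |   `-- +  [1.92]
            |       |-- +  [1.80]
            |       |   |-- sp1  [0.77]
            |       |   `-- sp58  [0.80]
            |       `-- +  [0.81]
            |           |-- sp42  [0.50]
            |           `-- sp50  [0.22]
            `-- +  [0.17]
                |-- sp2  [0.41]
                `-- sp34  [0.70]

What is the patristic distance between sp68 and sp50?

17.45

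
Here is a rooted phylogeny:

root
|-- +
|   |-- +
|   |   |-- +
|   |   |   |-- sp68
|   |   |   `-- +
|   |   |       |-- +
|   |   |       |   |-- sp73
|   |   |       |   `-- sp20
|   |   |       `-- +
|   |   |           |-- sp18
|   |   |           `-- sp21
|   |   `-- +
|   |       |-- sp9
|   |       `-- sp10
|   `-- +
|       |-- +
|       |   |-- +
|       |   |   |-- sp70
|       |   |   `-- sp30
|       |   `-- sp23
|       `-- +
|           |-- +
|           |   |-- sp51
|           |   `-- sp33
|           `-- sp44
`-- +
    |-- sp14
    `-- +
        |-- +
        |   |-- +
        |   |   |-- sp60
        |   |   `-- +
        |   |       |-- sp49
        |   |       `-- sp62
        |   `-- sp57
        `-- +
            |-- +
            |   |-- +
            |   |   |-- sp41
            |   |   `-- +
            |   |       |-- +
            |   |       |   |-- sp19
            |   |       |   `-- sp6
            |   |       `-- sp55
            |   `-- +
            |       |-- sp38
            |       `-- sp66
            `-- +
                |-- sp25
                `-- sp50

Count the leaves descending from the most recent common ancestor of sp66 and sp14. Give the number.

13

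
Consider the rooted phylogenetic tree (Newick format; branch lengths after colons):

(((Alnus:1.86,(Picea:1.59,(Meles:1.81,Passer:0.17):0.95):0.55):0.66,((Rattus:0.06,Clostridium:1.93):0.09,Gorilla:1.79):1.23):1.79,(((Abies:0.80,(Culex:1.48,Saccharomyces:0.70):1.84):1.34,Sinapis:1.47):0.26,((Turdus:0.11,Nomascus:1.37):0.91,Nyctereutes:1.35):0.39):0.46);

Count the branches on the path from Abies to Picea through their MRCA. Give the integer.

The MRCA of Abies and Picea is the root of the tree.
From Abies up to that node: 4 branches. From Picea up to the same node: 4 branches. Total: 4 + 4 = 8.

8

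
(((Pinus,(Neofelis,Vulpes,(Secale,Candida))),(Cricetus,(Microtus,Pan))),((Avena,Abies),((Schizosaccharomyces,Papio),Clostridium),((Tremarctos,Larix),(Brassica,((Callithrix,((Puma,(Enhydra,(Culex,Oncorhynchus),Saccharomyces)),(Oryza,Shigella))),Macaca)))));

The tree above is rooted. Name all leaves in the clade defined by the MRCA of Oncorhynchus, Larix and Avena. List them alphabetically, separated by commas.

Tracing Oncorhynchus: it sits inside (Culex,Oncorhynchus).
Tracing Larix: it sits inside (Tremarctos,Larix).
Tracing Avena: it sits inside (Avena,Abies).
The smallest clade enclosing all 3 is ((Avena,Abies),((Schizosaccharomyces,Papio),Clostridium),((Tremarctos,Larix),(Brassica,((Callithrix,((Puma,(Enhydra,(Culex,Oncorhynchus),Saccharomyces)),(Oryza,Shigella))),Macaca)))); the answer is its 17 terminal taxa in alphabetical order.

Abies, Avena, Brassica, Callithrix, Clostridium, Culex, Enhydra, Larix, Macaca, Oncorhynchus, Oryza, Papio, Puma, Saccharomyces, Schizosaccharomyces, Shigella, Tremarctos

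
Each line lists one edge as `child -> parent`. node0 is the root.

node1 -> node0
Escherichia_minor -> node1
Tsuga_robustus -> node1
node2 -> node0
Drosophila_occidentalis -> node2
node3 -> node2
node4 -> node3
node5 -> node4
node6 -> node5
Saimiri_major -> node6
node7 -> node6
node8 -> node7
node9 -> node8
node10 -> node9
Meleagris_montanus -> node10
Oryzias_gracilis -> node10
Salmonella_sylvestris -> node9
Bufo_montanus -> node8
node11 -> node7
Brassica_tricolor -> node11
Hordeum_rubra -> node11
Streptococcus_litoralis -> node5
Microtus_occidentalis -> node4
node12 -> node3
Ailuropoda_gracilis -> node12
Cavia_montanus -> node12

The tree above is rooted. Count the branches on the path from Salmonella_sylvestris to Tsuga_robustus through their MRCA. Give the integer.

The MRCA of Salmonella_sylvestris and Tsuga_robustus is the root of the tree.
From Salmonella_sylvestris up to that node: 9 branches. From Tsuga_robustus up to the same node: 2 branches. Total: 9 + 2 = 11.

11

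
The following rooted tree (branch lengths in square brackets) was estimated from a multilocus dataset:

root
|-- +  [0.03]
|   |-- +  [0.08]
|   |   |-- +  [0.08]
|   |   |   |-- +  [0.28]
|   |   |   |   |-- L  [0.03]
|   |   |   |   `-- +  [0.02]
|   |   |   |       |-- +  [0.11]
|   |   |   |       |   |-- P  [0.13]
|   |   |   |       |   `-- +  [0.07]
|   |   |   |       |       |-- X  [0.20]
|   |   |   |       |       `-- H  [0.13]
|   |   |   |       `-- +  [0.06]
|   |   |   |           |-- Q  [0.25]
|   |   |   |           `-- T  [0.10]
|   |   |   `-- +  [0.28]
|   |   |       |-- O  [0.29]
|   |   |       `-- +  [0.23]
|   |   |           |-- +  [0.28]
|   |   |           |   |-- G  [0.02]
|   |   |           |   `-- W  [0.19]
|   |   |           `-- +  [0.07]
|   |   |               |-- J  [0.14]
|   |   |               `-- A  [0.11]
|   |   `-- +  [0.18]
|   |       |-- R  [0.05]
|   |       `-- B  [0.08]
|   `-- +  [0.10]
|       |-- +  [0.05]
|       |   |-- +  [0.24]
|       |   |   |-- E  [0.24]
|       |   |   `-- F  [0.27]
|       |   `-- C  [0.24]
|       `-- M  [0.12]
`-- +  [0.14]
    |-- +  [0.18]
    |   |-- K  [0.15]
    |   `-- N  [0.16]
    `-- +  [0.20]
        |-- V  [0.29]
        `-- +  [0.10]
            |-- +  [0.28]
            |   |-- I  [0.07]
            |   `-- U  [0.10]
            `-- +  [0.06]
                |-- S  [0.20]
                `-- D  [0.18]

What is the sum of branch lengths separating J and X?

The path runs J → … → MRCA → … → X; the MRCA is the node subtending ((L,((P,(X,H)),(Q,T))),(O,((G,W),(J,A)))).
Branch lengths along that path: 0.14 + 0.07 + 0.23 + 0.28 + 0.28 + 0.02 + 0.11 + 0.07 + 0.20 = 1.40.

1.40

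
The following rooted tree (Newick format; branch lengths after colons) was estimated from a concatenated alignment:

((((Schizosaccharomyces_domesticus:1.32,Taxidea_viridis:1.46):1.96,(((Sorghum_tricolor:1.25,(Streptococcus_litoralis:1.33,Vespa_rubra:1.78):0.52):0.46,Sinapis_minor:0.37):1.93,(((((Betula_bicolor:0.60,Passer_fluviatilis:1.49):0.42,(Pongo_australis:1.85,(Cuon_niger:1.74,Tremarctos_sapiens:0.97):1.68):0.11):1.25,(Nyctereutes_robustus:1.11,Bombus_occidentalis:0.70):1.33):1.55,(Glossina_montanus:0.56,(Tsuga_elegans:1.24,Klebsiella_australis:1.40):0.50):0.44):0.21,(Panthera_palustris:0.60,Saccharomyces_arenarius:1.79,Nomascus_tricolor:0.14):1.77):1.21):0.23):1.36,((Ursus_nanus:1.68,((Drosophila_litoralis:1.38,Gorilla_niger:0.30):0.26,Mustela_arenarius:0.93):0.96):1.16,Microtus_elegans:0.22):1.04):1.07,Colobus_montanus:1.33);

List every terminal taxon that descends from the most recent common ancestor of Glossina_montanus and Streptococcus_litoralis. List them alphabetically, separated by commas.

Tracing Glossina_montanus: it sits inside (Glossina_montanus,(Tsuga_elegans,Klebsiella_australis)).
Tracing Streptococcus_litoralis: it sits inside (Streptococcus_litoralis,Vespa_rubra).
The smallest clade enclosing both is (((Sorghum_tricolor,(Streptococcus_litoralis,Vespa_rubra)),Sinapis_minor),(((((Betula_bicolor,Passer_fluviatilis),(Pongo_australis,(Cuon_niger,Tremarctos_sapiens))),(Nyctereutes_robustus,Bombus_occidentalis)),(Glossina_montanus,(Tsuga_elegans,Klebsiella_australis))),(Panthera_palustris,Saccharomyces_arenarius,Nomascus_tricolor))); the answer is its 17 terminal taxa in alphabetical order.

Betula_bicolor, Bombus_occidentalis, Cuon_niger, Glossina_montanus, Klebsiella_australis, Nomascus_tricolor, Nyctereutes_robustus, Panthera_palustris, Passer_fluviatilis, Pongo_australis, Saccharomyces_arenarius, Sinapis_minor, Sorghum_tricolor, Streptococcus_litoralis, Tremarctos_sapiens, Tsuga_elegans, Vespa_rubra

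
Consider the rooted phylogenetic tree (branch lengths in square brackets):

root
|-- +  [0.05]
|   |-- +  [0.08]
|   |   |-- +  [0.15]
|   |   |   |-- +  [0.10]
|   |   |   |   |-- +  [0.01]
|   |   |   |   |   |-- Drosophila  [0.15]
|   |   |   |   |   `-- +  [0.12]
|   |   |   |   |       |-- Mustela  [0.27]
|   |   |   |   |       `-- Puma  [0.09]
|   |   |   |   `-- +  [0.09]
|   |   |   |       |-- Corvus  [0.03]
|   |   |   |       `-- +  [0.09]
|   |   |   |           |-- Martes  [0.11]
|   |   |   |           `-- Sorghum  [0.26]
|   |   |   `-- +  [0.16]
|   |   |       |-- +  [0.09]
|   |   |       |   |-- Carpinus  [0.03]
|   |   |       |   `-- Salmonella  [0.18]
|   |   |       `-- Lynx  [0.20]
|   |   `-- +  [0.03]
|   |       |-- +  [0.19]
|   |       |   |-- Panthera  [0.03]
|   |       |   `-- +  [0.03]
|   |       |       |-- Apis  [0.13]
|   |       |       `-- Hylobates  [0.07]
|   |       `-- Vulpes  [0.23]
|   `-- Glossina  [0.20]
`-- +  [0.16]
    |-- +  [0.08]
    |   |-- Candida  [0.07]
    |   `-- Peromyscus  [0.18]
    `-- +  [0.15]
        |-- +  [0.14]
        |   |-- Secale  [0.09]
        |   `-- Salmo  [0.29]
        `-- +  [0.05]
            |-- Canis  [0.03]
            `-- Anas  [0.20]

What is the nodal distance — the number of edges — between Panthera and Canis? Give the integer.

9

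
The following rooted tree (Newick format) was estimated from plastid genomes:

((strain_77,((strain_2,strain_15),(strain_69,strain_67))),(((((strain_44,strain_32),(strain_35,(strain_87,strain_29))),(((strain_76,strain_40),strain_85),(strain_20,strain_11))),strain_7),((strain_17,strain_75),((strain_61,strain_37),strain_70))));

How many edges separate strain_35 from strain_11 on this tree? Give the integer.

The MRCA of strain_35 and strain_11 is the node subtending (((strain_44,strain_32),(strain_35,(strain_87,strain_29))),(((strain_76,strain_40),strain_85),(strain_20,strain_11))).
From strain_35 up to that node: 3 branches. From strain_11 up to the same node: 3 branches. Total: 3 + 3 = 6.

6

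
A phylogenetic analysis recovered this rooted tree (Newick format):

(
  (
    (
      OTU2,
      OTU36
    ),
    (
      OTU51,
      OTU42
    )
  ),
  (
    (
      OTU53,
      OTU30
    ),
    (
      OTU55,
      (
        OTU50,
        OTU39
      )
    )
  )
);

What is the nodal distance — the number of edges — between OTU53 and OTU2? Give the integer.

The MRCA of OTU53 and OTU2 is the root of the tree.
From OTU53 up to that node: 3 branches. From OTU2 up to the same node: 3 branches. Total: 3 + 3 = 6.

6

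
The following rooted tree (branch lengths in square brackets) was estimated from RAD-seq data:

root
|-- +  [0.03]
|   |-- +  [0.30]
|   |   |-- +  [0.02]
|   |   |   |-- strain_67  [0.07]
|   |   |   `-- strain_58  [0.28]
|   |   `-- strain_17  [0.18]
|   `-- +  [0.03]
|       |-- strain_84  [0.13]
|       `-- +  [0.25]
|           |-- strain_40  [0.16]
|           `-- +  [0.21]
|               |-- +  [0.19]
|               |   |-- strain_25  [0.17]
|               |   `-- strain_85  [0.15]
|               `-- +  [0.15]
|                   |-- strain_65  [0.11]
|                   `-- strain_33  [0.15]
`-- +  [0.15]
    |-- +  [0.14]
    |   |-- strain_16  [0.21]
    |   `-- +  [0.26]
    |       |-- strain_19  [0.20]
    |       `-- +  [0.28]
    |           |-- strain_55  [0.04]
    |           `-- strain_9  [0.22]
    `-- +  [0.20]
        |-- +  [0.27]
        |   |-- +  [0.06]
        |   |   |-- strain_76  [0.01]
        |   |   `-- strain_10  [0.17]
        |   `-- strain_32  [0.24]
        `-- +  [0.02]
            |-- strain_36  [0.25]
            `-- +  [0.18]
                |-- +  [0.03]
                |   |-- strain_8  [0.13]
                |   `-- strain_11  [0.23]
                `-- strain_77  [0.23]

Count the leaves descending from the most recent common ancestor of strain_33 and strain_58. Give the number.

The MRCA of strain_33 and strain_58 is the node subtending (((strain_67,strain_58),strain_17),(strain_84,(strain_40,((strain_25,strain_85),(strain_65,strain_33))))).
That clade contains 9 terminal taxa: strain_17, strain_25, strain_33, strain_40, strain_58, strain_65, strain_67, strain_84, strain_85.

9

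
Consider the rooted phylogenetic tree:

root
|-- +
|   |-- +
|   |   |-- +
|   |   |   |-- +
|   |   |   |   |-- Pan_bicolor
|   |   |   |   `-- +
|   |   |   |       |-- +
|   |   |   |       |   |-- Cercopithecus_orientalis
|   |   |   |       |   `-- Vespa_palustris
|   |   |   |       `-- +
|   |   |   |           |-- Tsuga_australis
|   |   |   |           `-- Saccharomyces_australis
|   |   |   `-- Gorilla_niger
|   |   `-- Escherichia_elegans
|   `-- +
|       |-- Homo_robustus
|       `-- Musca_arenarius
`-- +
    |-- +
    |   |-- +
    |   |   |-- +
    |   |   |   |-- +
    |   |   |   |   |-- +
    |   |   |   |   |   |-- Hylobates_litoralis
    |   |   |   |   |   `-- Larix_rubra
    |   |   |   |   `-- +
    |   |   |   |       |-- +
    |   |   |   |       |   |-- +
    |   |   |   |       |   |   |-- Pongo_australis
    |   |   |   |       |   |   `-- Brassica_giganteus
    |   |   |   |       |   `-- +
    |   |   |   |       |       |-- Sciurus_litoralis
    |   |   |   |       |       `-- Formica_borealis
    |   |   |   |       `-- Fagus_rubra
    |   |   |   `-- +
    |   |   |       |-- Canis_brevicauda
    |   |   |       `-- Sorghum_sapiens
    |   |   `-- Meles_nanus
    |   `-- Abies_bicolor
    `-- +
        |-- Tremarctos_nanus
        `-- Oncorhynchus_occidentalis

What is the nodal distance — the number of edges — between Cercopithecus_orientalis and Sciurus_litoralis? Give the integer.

16

The MRCA of Cercopithecus_orientalis and Sciurus_litoralis is the root of the tree.
From Cercopithecus_orientalis up to that node: 7 branches. From Sciurus_litoralis up to the same node: 9 branches. Total: 7 + 9 = 16.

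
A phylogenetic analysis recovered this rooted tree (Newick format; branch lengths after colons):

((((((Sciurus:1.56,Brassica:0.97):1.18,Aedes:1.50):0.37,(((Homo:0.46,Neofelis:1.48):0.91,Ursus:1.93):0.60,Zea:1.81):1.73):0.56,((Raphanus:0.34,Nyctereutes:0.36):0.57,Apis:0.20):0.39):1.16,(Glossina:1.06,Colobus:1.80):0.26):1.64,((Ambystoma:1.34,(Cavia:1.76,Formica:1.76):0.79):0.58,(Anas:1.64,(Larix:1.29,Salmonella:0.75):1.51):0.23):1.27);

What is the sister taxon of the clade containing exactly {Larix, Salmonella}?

The clade containing exactly {Larix, Salmonella} attaches to the tree at the node subtending (Anas,(Larix,Salmonella)).
The other lineage descending from that same node — the sister group — is the single tip Anas.

Anas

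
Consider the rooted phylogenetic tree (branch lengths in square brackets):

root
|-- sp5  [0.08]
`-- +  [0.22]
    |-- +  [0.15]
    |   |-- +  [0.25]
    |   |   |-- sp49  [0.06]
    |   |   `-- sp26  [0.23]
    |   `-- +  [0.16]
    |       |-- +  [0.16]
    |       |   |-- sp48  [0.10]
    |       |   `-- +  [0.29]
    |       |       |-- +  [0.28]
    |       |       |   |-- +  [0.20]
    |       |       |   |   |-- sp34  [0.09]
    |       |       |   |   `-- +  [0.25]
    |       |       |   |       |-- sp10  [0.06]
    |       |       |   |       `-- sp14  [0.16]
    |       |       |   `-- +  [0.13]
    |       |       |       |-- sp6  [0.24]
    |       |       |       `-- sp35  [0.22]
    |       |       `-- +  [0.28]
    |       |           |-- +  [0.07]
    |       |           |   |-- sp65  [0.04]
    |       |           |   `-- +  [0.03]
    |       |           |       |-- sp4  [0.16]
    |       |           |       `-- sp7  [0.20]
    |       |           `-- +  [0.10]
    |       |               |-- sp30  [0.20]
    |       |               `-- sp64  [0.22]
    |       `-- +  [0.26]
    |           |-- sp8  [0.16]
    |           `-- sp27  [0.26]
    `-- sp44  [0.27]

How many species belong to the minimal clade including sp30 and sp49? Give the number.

The MRCA of sp30 and sp49 is the node subtending ((sp49,sp26),((sp48,(((sp34,(sp10,sp14)),(sp6,sp35)),((sp65,(sp4,sp7)),(sp30,sp64)))),(sp8,sp27))).
That clade contains 15 terminal taxa: sp10, sp14, sp26, sp27, sp30, sp34, sp35, sp4, sp48, sp49, sp6, sp64, sp65, sp7, sp8.

15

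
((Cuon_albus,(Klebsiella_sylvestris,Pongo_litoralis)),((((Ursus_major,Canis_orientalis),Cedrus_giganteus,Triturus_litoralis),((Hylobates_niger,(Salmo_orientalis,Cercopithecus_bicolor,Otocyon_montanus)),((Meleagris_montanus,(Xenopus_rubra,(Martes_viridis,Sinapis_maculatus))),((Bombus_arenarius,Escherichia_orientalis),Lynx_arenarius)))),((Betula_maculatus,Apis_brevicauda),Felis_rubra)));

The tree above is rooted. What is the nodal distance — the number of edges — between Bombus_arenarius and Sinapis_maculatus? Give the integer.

The MRCA of Bombus_arenarius and Sinapis_maculatus is the node subtending ((Meleagris_montanus,(Xenopus_rubra,(Martes_viridis,Sinapis_maculatus))),((Bombus_arenarius,Escherichia_orientalis),Lynx_arenarius)).
From Bombus_arenarius up to that node: 3 branches. From Sinapis_maculatus up to the same node: 4 branches. Total: 3 + 4 = 7.

7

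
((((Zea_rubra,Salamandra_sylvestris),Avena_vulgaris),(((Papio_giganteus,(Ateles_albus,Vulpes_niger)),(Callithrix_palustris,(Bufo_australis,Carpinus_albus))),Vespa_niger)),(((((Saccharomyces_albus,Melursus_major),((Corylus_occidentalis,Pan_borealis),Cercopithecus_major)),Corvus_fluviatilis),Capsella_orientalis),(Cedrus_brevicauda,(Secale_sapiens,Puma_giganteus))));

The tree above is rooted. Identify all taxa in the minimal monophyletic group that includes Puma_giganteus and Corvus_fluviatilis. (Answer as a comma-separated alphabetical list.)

Tracing Puma_giganteus: it sits inside (Secale_sapiens,Puma_giganteus).
Tracing Corvus_fluviatilis: it sits inside (((Saccharomyces_albus,Melursus_major),((Corylus_occidentalis,Pan_borealis),Cercopithecus_major)),Corvus_fluviatilis).
The smallest clade enclosing both is (((((Saccharomyces_albus,Melursus_major),((Corylus_occidentalis,Pan_borealis),Cercopithecus_major)),Corvus_fluviatilis),Capsella_orientalis),(Cedrus_brevicauda,(Secale_sapiens,Puma_giganteus))); the answer is its 10 terminal taxa in alphabetical order.

Capsella_orientalis, Cedrus_brevicauda, Cercopithecus_major, Corvus_fluviatilis, Corylus_occidentalis, Melursus_major, Pan_borealis, Puma_giganteus, Saccharomyces_albus, Secale_sapiens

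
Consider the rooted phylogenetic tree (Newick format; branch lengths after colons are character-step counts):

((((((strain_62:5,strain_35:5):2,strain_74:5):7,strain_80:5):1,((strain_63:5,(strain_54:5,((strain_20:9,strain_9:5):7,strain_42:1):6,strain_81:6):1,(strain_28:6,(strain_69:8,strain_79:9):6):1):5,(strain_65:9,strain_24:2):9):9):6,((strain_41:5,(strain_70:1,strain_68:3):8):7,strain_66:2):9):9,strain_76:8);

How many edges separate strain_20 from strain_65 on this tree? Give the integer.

7

The MRCA of strain_20 and strain_65 is the node subtending ((strain_63,(strain_54,((strain_20,strain_9),strain_42),strain_81),(strain_28,(strain_69,strain_79))),(strain_65,strain_24)).
From strain_20 up to that node: 5 branches. From strain_65 up to the same node: 2 branches. Total: 5 + 2 = 7.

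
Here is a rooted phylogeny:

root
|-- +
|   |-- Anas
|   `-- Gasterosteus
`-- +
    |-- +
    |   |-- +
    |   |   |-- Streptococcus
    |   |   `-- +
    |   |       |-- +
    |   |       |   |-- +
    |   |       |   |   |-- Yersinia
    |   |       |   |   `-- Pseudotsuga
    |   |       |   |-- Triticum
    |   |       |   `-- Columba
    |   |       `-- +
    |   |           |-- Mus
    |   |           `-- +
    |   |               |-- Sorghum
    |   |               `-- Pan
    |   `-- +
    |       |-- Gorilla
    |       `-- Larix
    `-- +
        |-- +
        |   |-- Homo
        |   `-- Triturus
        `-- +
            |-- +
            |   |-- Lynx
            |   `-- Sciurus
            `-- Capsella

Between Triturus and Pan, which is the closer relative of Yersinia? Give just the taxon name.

Pan

The MRCA of Yersinia and Pan subtends (((Yersinia,Pseudotsuga),Triticum,Columba),(Mus,(Sorghum,Pan))) (7 taxa).
The MRCA of Yersinia and Triturus subtends (((Streptococcus,(((Yersinia,Pseudotsuga),Triticum,Columba),(Mus,(Sorghum,Pan)))),(Gorilla,Larix)),((Homo,Triturus),((Lynx,Sciurus),Capsella))) (15 taxa).
The first is nested inside the second, so Yersinia shares a more recent common ancestor with Pan.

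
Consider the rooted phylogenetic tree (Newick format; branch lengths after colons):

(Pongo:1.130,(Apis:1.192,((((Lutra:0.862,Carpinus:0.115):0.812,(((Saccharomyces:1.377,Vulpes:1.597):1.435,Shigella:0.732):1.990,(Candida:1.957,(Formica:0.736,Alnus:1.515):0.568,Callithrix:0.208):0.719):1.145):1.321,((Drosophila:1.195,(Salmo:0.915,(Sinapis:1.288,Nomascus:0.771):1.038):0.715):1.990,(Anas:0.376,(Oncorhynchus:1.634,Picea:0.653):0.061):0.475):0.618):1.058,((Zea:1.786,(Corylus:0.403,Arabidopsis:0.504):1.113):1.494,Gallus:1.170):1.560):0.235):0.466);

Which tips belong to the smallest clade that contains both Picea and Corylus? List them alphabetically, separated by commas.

Alnus, Anas, Arabidopsis, Callithrix, Candida, Carpinus, Corylus, Drosophila, Formica, Gallus, Lutra, Nomascus, Oncorhynchus, Picea, Saccharomyces, Salmo, Shigella, Sinapis, Vulpes, Zea

Tracing Picea: it sits inside (Oncorhynchus,Picea).
Tracing Corylus: it sits inside (Corylus,Arabidopsis).
The smallest clade enclosing both is ((((Lutra,Carpinus),(((Saccharomyces,Vulpes),Shigella),(Candida,(Formica,Alnus),Callithrix))),((Drosophila,(Salmo,(Sinapis,Nomascus))),(Anas,(Oncorhynchus,Picea)))),((Zea,(Corylus,Arabidopsis)),Gallus)); the answer is its 20 terminal taxa in alphabetical order.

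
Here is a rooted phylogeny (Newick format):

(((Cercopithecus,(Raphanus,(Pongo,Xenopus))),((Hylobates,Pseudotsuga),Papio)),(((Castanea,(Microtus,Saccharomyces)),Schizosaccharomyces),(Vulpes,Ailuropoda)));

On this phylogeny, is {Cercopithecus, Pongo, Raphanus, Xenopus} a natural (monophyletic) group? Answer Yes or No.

The most recent common ancestor of these taxa subtends (Cercopithecus,(Raphanus,(Pongo,Xenopus))).
That clade has exactly 4 tips — every listed taxon and nothing else — so the group is monophyletic.

Yes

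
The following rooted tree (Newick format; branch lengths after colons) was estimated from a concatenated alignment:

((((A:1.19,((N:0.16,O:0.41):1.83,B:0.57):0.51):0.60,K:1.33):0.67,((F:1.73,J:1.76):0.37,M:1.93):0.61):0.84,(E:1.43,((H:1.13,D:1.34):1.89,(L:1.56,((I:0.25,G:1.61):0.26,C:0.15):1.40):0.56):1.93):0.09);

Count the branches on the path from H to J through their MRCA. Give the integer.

The MRCA of H and J is the root of the tree.
From H up to that node: 4 branches. From J up to the same node: 4 branches. Total: 4 + 4 = 8.

8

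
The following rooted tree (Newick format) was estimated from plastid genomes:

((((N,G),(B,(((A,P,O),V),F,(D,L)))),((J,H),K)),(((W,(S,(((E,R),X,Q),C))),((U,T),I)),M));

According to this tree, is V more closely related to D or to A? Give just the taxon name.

The MRCA of V and A subtends ((A,P,O),V) (4 taxa).
The MRCA of V and D subtends (((A,P,O),V),F,(D,L)) (7 taxa).
The first is nested inside the second, so V shares a more recent common ancestor with A.

A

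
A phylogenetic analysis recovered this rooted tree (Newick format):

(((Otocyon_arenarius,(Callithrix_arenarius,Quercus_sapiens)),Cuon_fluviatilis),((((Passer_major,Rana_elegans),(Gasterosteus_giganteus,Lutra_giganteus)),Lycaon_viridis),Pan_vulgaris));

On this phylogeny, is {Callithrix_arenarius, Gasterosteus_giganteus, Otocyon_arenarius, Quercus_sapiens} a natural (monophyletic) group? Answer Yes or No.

The MRCA of the listed taxa is the root, so the smallest clade containing them is the whole tree.
That clade also contains Cuon_fluviatilis, Lutra_giganteus, Lycaon_viridis, Pan_vulgaris, Passer_major, Rana_elegans, which are not in the proposed group, so the group is not monophyletic.

No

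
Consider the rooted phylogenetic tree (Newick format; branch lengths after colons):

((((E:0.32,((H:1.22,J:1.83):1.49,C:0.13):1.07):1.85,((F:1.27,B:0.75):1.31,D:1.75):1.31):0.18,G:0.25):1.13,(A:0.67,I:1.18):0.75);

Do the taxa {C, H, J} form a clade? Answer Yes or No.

Yes

The most recent common ancestor of these taxa subtends ((H,J),C).
That clade has exactly 3 tips — every listed taxon and nothing else — so the group is monophyletic.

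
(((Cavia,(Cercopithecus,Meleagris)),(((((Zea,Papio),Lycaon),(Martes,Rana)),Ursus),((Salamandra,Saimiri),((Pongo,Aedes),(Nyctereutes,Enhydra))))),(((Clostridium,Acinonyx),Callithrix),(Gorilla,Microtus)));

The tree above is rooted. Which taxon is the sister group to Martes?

Rana

Martes attaches to the tree at the node subtending (Martes,Rana).
The other lineage descending from that same node — the sister group — is the single tip Rana.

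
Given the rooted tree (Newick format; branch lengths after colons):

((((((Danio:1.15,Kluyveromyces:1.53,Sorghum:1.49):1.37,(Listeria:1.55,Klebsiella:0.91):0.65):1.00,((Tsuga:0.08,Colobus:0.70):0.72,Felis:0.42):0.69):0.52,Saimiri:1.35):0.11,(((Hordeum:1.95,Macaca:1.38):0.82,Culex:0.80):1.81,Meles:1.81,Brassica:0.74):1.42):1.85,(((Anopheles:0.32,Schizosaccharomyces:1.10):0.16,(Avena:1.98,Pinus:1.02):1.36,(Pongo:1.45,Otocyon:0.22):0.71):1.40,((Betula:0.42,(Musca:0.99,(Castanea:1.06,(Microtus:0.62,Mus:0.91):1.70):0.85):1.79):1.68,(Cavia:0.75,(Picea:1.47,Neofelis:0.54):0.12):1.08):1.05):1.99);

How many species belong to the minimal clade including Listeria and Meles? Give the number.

The MRCA of Listeria and Meles is the node subtending (((((Danio,Kluyveromyces,Sorghum),(Listeria,Klebsiella)),((Tsuga,Colobus),Felis)),Saimiri),(((Hordeum,Macaca),Culex),Meles,Brassica)).
That clade contains 14 terminal taxa: Brassica, Colobus, Culex, Danio, Felis, Hordeum, Klebsiella, Kluyveromyces, Listeria, Macaca, Meles, Saimiri, Sorghum, Tsuga.

14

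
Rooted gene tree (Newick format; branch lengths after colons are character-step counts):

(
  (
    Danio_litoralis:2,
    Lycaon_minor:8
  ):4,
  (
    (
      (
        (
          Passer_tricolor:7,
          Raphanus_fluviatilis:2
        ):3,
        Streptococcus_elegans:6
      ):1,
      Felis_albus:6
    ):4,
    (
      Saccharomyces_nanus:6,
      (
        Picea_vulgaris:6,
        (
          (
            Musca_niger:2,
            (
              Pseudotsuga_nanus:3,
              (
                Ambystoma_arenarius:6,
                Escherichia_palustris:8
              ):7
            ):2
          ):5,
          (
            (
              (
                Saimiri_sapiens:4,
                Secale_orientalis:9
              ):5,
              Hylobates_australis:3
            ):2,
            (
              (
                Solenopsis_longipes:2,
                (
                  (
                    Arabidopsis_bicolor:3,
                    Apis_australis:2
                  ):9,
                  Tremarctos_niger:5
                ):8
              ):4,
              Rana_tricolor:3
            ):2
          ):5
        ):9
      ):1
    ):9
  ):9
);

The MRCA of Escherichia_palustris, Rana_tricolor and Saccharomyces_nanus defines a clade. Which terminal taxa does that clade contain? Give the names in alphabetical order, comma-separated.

Ambystoma_arenarius, Apis_australis, Arabidopsis_bicolor, Escherichia_palustris, Hylobates_australis, Musca_niger, Picea_vulgaris, Pseudotsuga_nanus, Rana_tricolor, Saccharomyces_nanus, Saimiri_sapiens, Secale_orientalis, Solenopsis_longipes, Tremarctos_niger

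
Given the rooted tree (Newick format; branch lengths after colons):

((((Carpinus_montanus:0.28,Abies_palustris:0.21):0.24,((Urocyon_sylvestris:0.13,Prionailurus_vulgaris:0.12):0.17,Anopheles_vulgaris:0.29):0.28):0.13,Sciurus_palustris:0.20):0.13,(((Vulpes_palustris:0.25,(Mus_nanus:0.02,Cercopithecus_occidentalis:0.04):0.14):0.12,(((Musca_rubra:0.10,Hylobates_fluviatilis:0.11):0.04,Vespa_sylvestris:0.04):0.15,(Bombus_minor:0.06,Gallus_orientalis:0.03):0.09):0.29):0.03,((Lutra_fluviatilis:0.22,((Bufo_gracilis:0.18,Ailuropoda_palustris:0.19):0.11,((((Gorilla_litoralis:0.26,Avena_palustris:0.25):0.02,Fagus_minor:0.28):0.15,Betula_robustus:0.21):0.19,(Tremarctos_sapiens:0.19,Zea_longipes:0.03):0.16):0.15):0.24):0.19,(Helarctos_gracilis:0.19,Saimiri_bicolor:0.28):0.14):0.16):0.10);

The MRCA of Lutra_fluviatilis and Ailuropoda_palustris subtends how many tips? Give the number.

The MRCA of Lutra_fluviatilis and Ailuropoda_palustris is the node subtending (Lutra_fluviatilis,((Bufo_gracilis,Ailuropoda_palustris),((((Gorilla_litoralis,Avena_palustris),Fagus_minor),Betula_robustus),(Tremarctos_sapiens,Zea_longipes)))).
That clade contains 9 terminal taxa: Ailuropoda_palustris, Avena_palustris, Betula_robustus, Bufo_gracilis, Fagus_minor, Gorilla_litoralis, Lutra_fluviatilis, Tremarctos_sapiens, Zea_longipes.

9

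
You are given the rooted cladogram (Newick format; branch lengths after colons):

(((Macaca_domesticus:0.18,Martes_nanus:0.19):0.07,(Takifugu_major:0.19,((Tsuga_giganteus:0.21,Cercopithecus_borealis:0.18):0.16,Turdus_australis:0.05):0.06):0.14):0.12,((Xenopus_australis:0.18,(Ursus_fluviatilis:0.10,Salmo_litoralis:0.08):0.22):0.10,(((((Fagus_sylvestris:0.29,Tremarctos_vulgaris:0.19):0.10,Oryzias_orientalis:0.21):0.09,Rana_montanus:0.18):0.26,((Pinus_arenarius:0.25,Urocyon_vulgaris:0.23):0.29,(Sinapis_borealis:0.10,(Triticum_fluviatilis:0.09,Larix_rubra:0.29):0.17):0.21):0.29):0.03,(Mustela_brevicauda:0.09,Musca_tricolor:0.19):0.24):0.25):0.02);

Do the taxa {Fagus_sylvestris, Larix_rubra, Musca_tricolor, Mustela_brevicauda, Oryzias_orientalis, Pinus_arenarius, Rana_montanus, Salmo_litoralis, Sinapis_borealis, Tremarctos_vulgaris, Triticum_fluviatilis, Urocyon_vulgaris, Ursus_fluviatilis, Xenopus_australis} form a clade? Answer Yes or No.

The most recent common ancestor of these taxa subtends ((Xenopus_australis,(Ursus_fluviatilis,Salmo_litoralis)),(((((Fagus_sylvestris,Tremarctos_vulgaris),Oryzias_orientalis),Rana_montanus),((Pinus_arenarius,Urocyon_vulgaris),(Sinapis_borealis,(Triticum_fluviatilis,Larix_rubra)))),(Mustela_brevicauda,Musca_tricolor))).
That clade has exactly 14 tips — every listed taxon and nothing else — so the group is monophyletic.

Yes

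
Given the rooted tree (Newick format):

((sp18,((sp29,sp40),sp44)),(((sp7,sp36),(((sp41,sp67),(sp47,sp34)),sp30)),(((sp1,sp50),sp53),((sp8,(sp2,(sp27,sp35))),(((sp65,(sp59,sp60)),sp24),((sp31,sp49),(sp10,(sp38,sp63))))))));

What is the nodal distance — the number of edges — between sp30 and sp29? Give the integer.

The MRCA of sp30 and sp29 is the root of the tree.
From sp30 up to that node: 4 branches. From sp29 up to the same node: 4 branches. Total: 4 + 4 = 8.

8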